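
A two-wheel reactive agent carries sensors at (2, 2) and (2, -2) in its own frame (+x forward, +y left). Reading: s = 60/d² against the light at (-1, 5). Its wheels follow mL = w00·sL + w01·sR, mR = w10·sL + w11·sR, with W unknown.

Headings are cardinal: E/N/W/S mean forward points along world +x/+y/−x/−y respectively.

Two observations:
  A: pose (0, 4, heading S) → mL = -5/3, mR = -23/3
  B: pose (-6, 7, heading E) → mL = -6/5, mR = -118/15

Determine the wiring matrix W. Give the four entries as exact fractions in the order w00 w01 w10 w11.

obs A: pose=(0,4,S) → sL=10/3, sR=6, mL=-5/3, mR=-23/3
obs B: pose=(-6,7,E) → sL=12/5, sR=20/3, mL=-6/5, mR=-118/15
sensor matrix S = [[10/3, 6], [12/5, 20/3]]; det S = 352/45
solve [mL_A; mL_B] = S·[w00; w01] and [mR_A; mR_B] = S·[w10; w11]:
  w00 = -1/2, w01 = 0, w10 = -1/2, w11 = -1

-1/2 0 -1/2 -1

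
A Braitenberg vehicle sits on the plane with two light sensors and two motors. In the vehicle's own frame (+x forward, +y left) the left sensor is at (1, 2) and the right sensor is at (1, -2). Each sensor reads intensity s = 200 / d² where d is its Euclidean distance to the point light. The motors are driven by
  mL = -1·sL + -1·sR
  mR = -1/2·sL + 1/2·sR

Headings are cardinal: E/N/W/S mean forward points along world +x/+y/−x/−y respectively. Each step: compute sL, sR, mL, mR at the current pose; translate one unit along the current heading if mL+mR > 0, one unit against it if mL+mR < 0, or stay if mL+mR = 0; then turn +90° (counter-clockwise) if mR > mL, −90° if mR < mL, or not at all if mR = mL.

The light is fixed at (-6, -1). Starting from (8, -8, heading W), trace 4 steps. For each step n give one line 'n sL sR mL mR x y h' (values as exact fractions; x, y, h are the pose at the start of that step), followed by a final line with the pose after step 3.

n=0: pose=(8,-8,W); sL=4/5, sR=100/97; mL=-888/485, mR=56/485; mL+mR=-832/485 → advance -1; mR−mL=944/485 → turn +1·90°
n=1: pose=(9,-8,S); sL=200/353, sR=200/233; mL=-117200/82249, mR=12000/82249; mL+mR=-105200/82249 → advance -1; mR−mL=129200/82249 → turn +1·90°
n=2: pose=(9,-7,E); sL=25/34, sR=5/8; mL=-185/136, mR=-15/272; mL+mR=-385/272 → advance -1; mR−mL=355/272 → turn +1·90°
n=3: pose=(8,-7,N); sL=200/169, sR=200/281; mL=-90000/47489, mR=-11200/47489; mL+mR=-101200/47489 → advance -1; mR−mL=78800/47489 → turn +1·90°

0 4/5 100/97 -888/485 56/485 8 -8 W
1 200/353 200/233 -117200/82249 12000/82249 9 -8 S
2 25/34 5/8 -185/136 -15/272 9 -7 E
3 200/169 200/281 -90000/47489 -11200/47489 8 -7 N
final 8 -8 W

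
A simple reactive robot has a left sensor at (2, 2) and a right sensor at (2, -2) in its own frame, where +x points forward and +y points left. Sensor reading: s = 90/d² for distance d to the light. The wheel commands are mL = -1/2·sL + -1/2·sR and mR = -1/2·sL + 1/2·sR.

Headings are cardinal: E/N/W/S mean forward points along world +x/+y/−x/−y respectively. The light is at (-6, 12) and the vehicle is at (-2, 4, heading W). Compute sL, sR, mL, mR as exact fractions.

left sensor world pos  = (-4, 2); dL² = 104
right sensor world pos = (-4, 6); dR² = 40
sL = 90/104 = 45/52
sR = 90/40 = 9/4
mL = -1/2·sL + -1/2·sR = -81/52
mR = -1/2·sL + 1/2·sR = 9/13

45/52 9/4 -81/52 9/13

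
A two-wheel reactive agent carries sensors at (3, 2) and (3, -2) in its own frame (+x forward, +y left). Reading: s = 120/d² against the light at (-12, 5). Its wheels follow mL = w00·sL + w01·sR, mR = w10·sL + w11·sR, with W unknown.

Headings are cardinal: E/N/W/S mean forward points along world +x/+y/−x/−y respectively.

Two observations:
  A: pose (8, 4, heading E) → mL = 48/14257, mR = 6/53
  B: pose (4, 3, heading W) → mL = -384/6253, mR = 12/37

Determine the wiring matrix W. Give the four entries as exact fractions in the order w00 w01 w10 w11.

obs A: pose=(8,4,E) → sL=12/53, sR=60/269, mL=48/14257, mR=6/53
obs B: pose=(4,3,W) → sL=24/37, sR=120/169, mL=-384/6253, mR=12/37
sensor matrix S = [[12/53, 60/269], [24/37, 120/169]]; det S = 1434240/89149021
solve [mL_A; mL_B] = S·[w00; w01] and [mR_A; mR_B] = S·[w10; w11]:
  w00 = 1, w01 = -1, w10 = 1/2, w11 = 0

1 -1 1/2 0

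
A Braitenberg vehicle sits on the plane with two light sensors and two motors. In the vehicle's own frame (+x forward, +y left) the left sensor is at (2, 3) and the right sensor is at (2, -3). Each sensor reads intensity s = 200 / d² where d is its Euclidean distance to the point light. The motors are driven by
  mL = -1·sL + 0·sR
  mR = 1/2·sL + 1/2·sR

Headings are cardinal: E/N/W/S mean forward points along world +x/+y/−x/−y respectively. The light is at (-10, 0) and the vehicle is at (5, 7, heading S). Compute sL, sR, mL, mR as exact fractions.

200/349 200/169 -200/349 51800/58981

left sensor world pos  = (8, 5); dL² = 349
right sensor world pos = (2, 5); dR² = 169
sL = 200/349 = 200/349
sR = 200/169 = 200/169
mL = -1·sL + 0·sR = -200/349
mR = 1/2·sL + 1/2·sR = 51800/58981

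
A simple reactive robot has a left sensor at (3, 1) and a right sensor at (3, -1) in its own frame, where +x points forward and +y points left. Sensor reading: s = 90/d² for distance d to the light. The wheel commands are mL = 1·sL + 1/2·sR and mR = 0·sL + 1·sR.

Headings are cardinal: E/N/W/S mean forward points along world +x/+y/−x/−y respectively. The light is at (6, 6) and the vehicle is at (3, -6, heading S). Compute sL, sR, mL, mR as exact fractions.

left sensor world pos  = (4, -9); dL² = 229
right sensor world pos = (2, -9); dR² = 241
sL = 90/229 = 90/229
sR = 90/241 = 90/241
mL = 1·sL + 1/2·sR = 31995/55189
mR = 0·sL + 1·sR = 90/241

90/229 90/241 31995/55189 90/241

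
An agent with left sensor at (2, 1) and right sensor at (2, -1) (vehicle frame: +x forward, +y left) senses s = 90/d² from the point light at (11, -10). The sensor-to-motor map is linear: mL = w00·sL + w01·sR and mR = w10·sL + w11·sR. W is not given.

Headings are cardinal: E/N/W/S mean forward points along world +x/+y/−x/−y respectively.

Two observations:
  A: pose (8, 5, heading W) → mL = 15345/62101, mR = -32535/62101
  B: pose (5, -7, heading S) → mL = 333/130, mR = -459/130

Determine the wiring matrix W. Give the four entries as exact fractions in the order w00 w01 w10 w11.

obs A: pose=(8,5,W) → sL=90/221, sR=90/281, mL=15345/62101, mR=-32535/62101
obs B: pose=(5,-7,S) → sL=45/13, sR=9/5, mL=333/130, mR=-459/130
sensor matrix S = [[90/221, 90/281], [45/13, 9/5]]; det S = -23328/62101
solve [mL_A; mL_B] = S·[w00; w01] and [mR_A; mR_B] = S·[w10; w11]:
  w00 = 1, w01 = -1/2, w10 = -1/2, w11 = -1

1 -1/2 -1/2 -1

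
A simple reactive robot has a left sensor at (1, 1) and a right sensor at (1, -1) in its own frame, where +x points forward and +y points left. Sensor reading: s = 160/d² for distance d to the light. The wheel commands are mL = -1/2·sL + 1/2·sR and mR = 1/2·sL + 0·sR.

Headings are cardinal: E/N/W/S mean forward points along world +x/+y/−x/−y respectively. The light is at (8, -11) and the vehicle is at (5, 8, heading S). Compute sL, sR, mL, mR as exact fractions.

left sensor world pos  = (6, 7); dL² = 328
right sensor world pos = (4, 7); dR² = 340
sL = 160/328 = 20/41
sR = 160/340 = 8/17
mL = -1/2·sL + 1/2·sR = -6/697
mR = 1/2·sL + 0·sR = 10/41

20/41 8/17 -6/697 10/41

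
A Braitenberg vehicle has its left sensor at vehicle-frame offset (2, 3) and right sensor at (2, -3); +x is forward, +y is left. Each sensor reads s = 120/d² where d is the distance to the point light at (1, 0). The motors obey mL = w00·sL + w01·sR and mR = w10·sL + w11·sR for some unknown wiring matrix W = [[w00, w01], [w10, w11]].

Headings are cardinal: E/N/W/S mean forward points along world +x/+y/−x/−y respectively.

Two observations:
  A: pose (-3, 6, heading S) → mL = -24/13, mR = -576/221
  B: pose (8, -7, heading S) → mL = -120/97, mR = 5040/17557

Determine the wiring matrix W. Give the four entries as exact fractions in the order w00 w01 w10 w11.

0 -1 -1/2 1/2

obs A: pose=(-3,6,S) → sL=120/17, sR=24/13, mL=-24/13, mR=-576/221
obs B: pose=(8,-7,S) → sL=120/181, sR=120/97, mL=-120/97, mR=5040/17557
sensor matrix S = [[120/17, 24/13], [120/181, 120/97]]; det S = 29134080/3880097
solve [mL_A; mL_B] = S·[w00; w01] and [mR_A; mR_B] = S·[w10; w11]:
  w00 = 0, w01 = -1, w10 = -1/2, w11 = 1/2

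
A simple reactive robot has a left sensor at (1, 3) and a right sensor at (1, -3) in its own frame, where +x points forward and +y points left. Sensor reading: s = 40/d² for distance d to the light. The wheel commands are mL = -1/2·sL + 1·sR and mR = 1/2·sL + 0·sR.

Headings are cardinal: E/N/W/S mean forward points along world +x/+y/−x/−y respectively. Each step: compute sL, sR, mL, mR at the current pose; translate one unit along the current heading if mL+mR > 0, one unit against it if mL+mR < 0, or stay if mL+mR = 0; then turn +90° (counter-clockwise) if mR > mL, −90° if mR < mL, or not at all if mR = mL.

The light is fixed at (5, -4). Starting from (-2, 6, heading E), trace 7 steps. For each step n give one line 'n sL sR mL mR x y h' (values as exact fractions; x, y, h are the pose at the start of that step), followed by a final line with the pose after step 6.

0 8/41 8/17 260/697 4/41 -2 6 E
1 4/9 20/81 2/81 2/9 -1 6 S
2 40/169 40/61 5540/10309 20/169 -1 5 E
3 10/17 5/16 5/272 5/17 0 5 S
4 40/137 40/41 4660/5617 20/137 0 4 E
5 4/5 20/49 2/245 2/5 1 4 S
6 40/109 8/5 772/545 20/109 1 3 E
final 2 3 S

n=0: pose=(-2,6,E); sL=8/41, sR=8/17; mL=260/697, mR=4/41; mL+mR=8/17 → advance +1; mR−mL=-192/697 → turn -1·90°
n=1: pose=(-1,6,S); sL=4/9, sR=20/81; mL=2/81, mR=2/9; mL+mR=20/81 → advance +1; mR−mL=16/81 → turn +1·90°
n=2: pose=(-1,5,E); sL=40/169, sR=40/61; mL=5540/10309, mR=20/169; mL+mR=40/61 → advance +1; mR−mL=-4320/10309 → turn -1·90°
n=3: pose=(0,5,S); sL=10/17, sR=5/16; mL=5/272, mR=5/17; mL+mR=5/16 → advance +1; mR−mL=75/272 → turn +1·90°
n=4: pose=(0,4,E); sL=40/137, sR=40/41; mL=4660/5617, mR=20/137; mL+mR=40/41 → advance +1; mR−mL=-3840/5617 → turn -1·90°
n=5: pose=(1,4,S); sL=4/5, sR=20/49; mL=2/245, mR=2/5; mL+mR=20/49 → advance +1; mR−mL=96/245 → turn +1·90°
n=6: pose=(1,3,E); sL=40/109, sR=8/5; mL=772/545, mR=20/109; mL+mR=8/5 → advance +1; mR−mL=-672/545 → turn -1·90°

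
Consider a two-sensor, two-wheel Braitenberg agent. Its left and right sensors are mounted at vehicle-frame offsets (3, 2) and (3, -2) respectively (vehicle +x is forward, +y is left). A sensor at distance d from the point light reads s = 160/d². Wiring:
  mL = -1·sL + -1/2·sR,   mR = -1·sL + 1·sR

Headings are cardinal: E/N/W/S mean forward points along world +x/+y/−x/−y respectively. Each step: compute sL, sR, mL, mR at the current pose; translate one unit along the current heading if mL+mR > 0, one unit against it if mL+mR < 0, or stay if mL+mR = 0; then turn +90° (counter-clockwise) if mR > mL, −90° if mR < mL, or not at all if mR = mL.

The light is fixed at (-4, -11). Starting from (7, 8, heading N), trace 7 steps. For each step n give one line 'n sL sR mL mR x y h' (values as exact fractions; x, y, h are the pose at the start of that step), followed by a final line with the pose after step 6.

0 32/113 160/653 -29936/73789 -2816/73789 7 8 N
1 1/2 10/29 -39/58 -9/58 7 7 W
2 160/421 32/65 -17136/27365 3072/27365 8 7 S
3 80/333 80/257 -33880/85581 6080/85581 8 8 E
4 32/113 160/653 -29936/73789 -2816/73789 7 8 N
5 1/2 10/29 -39/58 -9/58 7 7 W
6 160/421 32/65 -17136/27365 3072/27365 8 7 S
final 8 8 E

n=0: pose=(7,8,N); sL=32/113, sR=160/653; mL=-29936/73789, mR=-2816/73789; mL+mR=-32752/73789 → advance -1; mR−mL=240/653 → turn +1·90°
n=1: pose=(7,7,W); sL=1/2, sR=10/29; mL=-39/58, mR=-9/58; mL+mR=-24/29 → advance -1; mR−mL=15/29 → turn +1·90°
n=2: pose=(8,7,S); sL=160/421, sR=32/65; mL=-17136/27365, mR=3072/27365; mL+mR=-14064/27365 → advance -1; mR−mL=48/65 → turn +1·90°
n=3: pose=(8,8,E); sL=80/333, sR=80/257; mL=-33880/85581, mR=6080/85581; mL+mR=-27800/85581 → advance -1; mR−mL=120/257 → turn +1·90°
n=4: pose=(7,8,N); sL=32/113, sR=160/653; mL=-29936/73789, mR=-2816/73789; mL+mR=-32752/73789 → advance -1; mR−mL=240/653 → turn +1·90°
n=5: pose=(7,7,W); sL=1/2, sR=10/29; mL=-39/58, mR=-9/58; mL+mR=-24/29 → advance -1; mR−mL=15/29 → turn +1·90°
n=6: pose=(8,7,S); sL=160/421, sR=32/65; mL=-17136/27365, mR=3072/27365; mL+mR=-14064/27365 → advance -1; mR−mL=48/65 → turn +1·90°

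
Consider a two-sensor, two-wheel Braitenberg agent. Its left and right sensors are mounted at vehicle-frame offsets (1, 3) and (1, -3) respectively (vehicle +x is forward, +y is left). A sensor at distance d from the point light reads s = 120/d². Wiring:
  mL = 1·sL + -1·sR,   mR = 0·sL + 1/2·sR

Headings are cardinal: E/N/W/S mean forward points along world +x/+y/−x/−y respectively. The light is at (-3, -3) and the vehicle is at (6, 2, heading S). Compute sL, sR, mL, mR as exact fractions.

left sensor world pos  = (9, 1); dL² = 160
right sensor world pos = (3, 1); dR² = 52
sL = 120/160 = 3/4
sR = 120/52 = 30/13
mL = 1·sL + -1·sR = -81/52
mR = 0·sL + 1/2·sR = 15/13

3/4 30/13 -81/52 15/13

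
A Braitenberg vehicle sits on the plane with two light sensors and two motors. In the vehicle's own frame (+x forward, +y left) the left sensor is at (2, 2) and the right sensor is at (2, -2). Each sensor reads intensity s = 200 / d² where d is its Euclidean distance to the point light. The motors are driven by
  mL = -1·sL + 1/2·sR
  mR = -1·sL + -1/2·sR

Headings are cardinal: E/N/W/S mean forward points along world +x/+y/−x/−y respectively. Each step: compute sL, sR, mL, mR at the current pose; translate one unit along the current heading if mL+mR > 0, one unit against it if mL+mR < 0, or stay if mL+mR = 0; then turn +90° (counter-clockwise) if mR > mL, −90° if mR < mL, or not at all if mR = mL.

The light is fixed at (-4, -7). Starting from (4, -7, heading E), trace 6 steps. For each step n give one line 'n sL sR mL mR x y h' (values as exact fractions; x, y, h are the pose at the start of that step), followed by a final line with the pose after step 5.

n=0: pose=(4,-7,E); sL=25/13, sR=25/13; mL=-25/26, mR=-75/26; mL+mR=-50/13 → advance -1; mR−mL=-25/13 → turn -1·90°
n=1: pose=(3,-7,S); sL=40/17, sR=200/29; mL=540/493, mR=-2860/493; mL+mR=-80/17 → advance -1; mR−mL=-200/29 → turn -1·90°
n=2: pose=(3,-6,W); sL=100/13, sR=100/17; mL=-1050/221, mR=-2350/221; mL+mR=-200/13 → advance -1; mR−mL=-100/17 → turn -1·90°
n=3: pose=(4,-6,N); sL=40/9, sR=200/109; mL=-3460/981, mR=-5260/981; mL+mR=-80/9 → advance -1; mR−mL=-200/109 → turn -1·90°
n=4: pose=(4,-7,E); sL=25/13, sR=25/13; mL=-25/26, mR=-75/26; mL+mR=-50/13 → advance -1; mR−mL=-25/13 → turn -1·90°
n=5: pose=(3,-7,S); sL=40/17, sR=200/29; mL=540/493, mR=-2860/493; mL+mR=-80/17 → advance -1; mR−mL=-200/29 → turn -1·90°

0 25/13 25/13 -25/26 -75/26 4 -7 E
1 40/17 200/29 540/493 -2860/493 3 -7 S
2 100/13 100/17 -1050/221 -2350/221 3 -6 W
3 40/9 200/109 -3460/981 -5260/981 4 -6 N
4 25/13 25/13 -25/26 -75/26 4 -7 E
5 40/17 200/29 540/493 -2860/493 3 -7 S
final 3 -6 W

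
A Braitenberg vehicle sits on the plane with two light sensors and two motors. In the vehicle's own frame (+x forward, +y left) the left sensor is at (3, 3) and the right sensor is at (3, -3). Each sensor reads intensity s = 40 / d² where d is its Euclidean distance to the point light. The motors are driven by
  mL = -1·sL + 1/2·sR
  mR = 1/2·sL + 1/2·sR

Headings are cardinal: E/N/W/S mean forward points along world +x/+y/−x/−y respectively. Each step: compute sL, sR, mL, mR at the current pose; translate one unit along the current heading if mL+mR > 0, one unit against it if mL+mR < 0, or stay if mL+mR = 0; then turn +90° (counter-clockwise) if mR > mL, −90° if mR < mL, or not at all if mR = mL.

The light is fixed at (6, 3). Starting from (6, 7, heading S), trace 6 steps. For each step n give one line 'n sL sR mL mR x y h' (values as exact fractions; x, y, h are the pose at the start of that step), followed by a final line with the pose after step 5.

0 4 4 -2 4 6 7 S
1 8/9 40/9 4/3 8/3 6 6 E
2 1 10/13 -8/13 23/26 7 6 N
3 8 40/53 -404/53 232/53 7 7 W
4 20/13 20 110/13 140/13 8 7 S
5 40/61 8/5 44/305 344/305 8 6 E
final 9 6 N

n=0: pose=(6,7,S); sL=4, sR=4; mL=-2, mR=4; mL+mR=2 → advance +1; mR−mL=6 → turn +1·90°
n=1: pose=(6,6,E); sL=8/9, sR=40/9; mL=4/3, mR=8/3; mL+mR=4 → advance +1; mR−mL=4/3 → turn +1·90°
n=2: pose=(7,6,N); sL=1, sR=10/13; mL=-8/13, mR=23/26; mL+mR=7/26 → advance +1; mR−mL=3/2 → turn +1·90°
n=3: pose=(7,7,W); sL=8, sR=40/53; mL=-404/53, mR=232/53; mL+mR=-172/53 → advance -1; mR−mL=12 → turn +1·90°
n=4: pose=(8,7,S); sL=20/13, sR=20; mL=110/13, mR=140/13; mL+mR=250/13 → advance +1; mR−mL=30/13 → turn +1·90°
n=5: pose=(8,6,E); sL=40/61, sR=8/5; mL=44/305, mR=344/305; mL+mR=388/305 → advance +1; mR−mL=60/61 → turn +1·90°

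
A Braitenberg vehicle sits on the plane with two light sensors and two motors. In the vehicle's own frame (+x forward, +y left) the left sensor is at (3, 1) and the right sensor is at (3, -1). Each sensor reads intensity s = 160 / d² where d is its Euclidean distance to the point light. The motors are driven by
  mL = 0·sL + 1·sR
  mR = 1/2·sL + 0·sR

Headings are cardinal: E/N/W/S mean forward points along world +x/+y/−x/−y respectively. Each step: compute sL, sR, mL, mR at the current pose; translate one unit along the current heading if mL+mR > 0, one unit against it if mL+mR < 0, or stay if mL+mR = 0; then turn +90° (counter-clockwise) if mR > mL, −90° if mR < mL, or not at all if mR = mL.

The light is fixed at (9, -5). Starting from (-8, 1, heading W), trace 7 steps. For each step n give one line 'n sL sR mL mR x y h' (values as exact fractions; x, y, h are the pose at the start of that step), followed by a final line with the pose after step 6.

0 32/85 160/449 160/449 16/85 -8 1 W
1 80/221 16/37 16/37 40/221 -9 1 N
2 160/289 160/261 160/261 80/289 -9 2 E
3 10/17 8/17 8/17 5/17 -8 2 S
4 32/85 160/449 160/449 16/85 -8 1 W
5 80/221 16/37 16/37 40/221 -9 1 N
6 160/289 160/261 160/261 80/289 -9 2 E
final -8 2 S

n=0: pose=(-8,1,W); sL=32/85, sR=160/449; mL=160/449, mR=16/85; mL+mR=20784/38165 → advance +1; mR−mL=-6416/38165 → turn -1·90°
n=1: pose=(-9,1,N); sL=80/221, sR=16/37; mL=16/37, mR=40/221; mL+mR=5016/8177 → advance +1; mR−mL=-2056/8177 → turn -1·90°
n=2: pose=(-9,2,E); sL=160/289, sR=160/261; mL=160/261, mR=80/289; mL+mR=67120/75429 → advance +1; mR−mL=-25360/75429 → turn -1·90°
n=3: pose=(-8,2,S); sL=10/17, sR=8/17; mL=8/17, mR=5/17; mL+mR=13/17 → advance +1; mR−mL=-3/17 → turn -1·90°
n=4: pose=(-8,1,W); sL=32/85, sR=160/449; mL=160/449, mR=16/85; mL+mR=20784/38165 → advance +1; mR−mL=-6416/38165 → turn -1·90°
n=5: pose=(-9,1,N); sL=80/221, sR=16/37; mL=16/37, mR=40/221; mL+mR=5016/8177 → advance +1; mR−mL=-2056/8177 → turn -1·90°
n=6: pose=(-9,2,E); sL=160/289, sR=160/261; mL=160/261, mR=80/289; mL+mR=67120/75429 → advance +1; mR−mL=-25360/75429 → turn -1·90°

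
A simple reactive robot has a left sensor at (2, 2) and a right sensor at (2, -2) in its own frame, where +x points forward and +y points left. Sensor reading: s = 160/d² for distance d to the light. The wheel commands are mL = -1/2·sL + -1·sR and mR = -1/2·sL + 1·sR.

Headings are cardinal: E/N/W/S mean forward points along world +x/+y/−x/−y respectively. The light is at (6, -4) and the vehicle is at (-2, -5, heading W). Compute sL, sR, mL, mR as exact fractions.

left sensor world pos  = (-4, -7); dL² = 109
right sensor world pos = (-4, -3); dR² = 101
sL = 160/109 = 160/109
sR = 160/101 = 160/101
mL = -1/2·sL + -1·sR = -25520/11009
mR = -1/2·sL + 1·sR = 9360/11009

160/109 160/101 -25520/11009 9360/11009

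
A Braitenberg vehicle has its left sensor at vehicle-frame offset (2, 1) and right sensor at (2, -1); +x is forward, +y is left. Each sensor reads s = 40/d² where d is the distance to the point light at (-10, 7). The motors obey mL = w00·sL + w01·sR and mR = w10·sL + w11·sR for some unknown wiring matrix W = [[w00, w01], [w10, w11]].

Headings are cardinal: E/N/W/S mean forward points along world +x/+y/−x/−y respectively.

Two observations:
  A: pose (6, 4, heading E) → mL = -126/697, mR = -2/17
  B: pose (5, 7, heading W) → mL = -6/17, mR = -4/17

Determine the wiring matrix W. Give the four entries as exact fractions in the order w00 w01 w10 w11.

-1 -1/2 0 -1

obs A: pose=(6,4,E) → sL=5/41, sR=2/17, mL=-126/697, mR=-2/17
obs B: pose=(5,7,W) → sL=4/17, sR=4/17, mL=-6/17, mR=-4/17
sensor matrix S = [[5/41, 2/17], [4/17, 4/17]]; det S = 12/11849
solve [mL_A; mL_B] = S·[w00; w01] and [mR_A; mR_B] = S·[w10; w11]:
  w00 = -1, w01 = -1/2, w10 = 0, w11 = -1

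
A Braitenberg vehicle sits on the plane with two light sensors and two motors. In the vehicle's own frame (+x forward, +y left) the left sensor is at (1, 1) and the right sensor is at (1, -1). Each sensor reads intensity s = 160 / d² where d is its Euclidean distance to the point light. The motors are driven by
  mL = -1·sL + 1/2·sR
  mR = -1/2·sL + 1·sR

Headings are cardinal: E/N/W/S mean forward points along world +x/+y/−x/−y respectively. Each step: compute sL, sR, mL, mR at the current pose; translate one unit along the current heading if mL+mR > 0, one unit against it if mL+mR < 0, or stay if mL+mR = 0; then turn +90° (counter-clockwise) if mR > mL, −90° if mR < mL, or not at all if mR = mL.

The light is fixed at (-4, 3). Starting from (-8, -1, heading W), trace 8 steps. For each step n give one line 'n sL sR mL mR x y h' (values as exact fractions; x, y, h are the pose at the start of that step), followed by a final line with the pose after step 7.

n=0: pose=(-8,-1,W); sL=16/5, sR=80/17; mL=-72/85, mR=264/85; mL+mR=192/85 → advance +1; mR−mL=336/85 → turn +1·90°
n=1: pose=(-9,-1,S); sL=160/41, sR=160/61; mL=-6480/2501, mR=1680/2501; mL+mR=-4800/2501 → advance -1; mR−mL=8160/2501 → turn +1·90°
n=2: pose=(-9,0,E); sL=8, sR=5; mL=-11/2, mR=1; mL+mR=-9/2 → advance -1; mR−mL=13/2 → turn +1·90°
n=3: pose=(-10,0,N); sL=160/53, sR=160/29; mL=-400/1537, mR=6160/1537; mL+mR=5760/1537 → advance +1; mR−mL=6560/1537 → turn +1·90°
n=4: pose=(-10,1,W); sL=80/29, sR=16/5; mL=-168/145, mR=264/145; mL+mR=96/145 → advance +1; mR−mL=432/145 → turn +1·90°
n=5: pose=(-11,1,S); sL=32/9, sR=160/73; mL=-1616/657, mR=272/657; mL+mR=-448/219 → advance -1; mR−mL=1888/657 → turn +1·90°
n=6: pose=(-11,2,E); sL=40/9, sR=4; mL=-22/9, mR=16/9; mL+mR=-2/3 → advance -1; mR−mL=38/9 → turn +1·90°
n=7: pose=(-12,2,N); sL=160/81, sR=160/49; mL=-1360/3969, mR=9040/3969; mL+mR=2560/1323 → advance +1; mR−mL=10400/3969 → turn +1·90°

0 16/5 80/17 -72/85 264/85 -8 -1 W
1 160/41 160/61 -6480/2501 1680/2501 -9 -1 S
2 8 5 -11/2 1 -9 0 E
3 160/53 160/29 -400/1537 6160/1537 -10 0 N
4 80/29 16/5 -168/145 264/145 -10 1 W
5 32/9 160/73 -1616/657 272/657 -11 1 S
6 40/9 4 -22/9 16/9 -11 2 E
7 160/81 160/49 -1360/3969 9040/3969 -12 2 N
final -12 3 W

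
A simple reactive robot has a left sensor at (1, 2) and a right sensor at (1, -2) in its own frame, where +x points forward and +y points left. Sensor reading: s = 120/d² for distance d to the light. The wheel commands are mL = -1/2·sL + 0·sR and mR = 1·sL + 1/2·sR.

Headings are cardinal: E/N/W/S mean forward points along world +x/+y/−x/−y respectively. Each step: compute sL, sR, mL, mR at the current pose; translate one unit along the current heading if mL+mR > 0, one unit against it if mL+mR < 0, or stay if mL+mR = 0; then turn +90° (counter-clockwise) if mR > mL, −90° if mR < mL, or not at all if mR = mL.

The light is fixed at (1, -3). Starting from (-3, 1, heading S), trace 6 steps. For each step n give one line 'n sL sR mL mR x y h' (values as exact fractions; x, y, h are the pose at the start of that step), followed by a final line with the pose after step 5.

n=0: pose=(-3,1,S); sL=120/13, sR=8/3; mL=-60/13, mR=412/39; mL+mR=232/39 → advance +1; mR−mL=592/39 → turn +1·90°
n=1: pose=(-3,0,E); sL=60/17, sR=12; mL=-30/17, mR=162/17; mL+mR=132/17 → advance +1; mR−mL=192/17 → turn +1·90°
n=2: pose=(-2,0,N); sL=120/41, sR=120/17; mL=-60/41, mR=4500/697; mL+mR=3480/697 → advance +1; mR−mL=5520/697 → turn +1·90°
n=3: pose=(-2,1,W); sL=6, sR=30/13; mL=-3, mR=93/13; mL+mR=54/13 → advance +1; mR−mL=132/13 → turn +1·90°
n=4: pose=(-3,1,S); sL=120/13, sR=8/3; mL=-60/13, mR=412/39; mL+mR=232/39 → advance +1; mR−mL=592/39 → turn +1·90°
n=5: pose=(-3,0,E); sL=60/17, sR=12; mL=-30/17, mR=162/17; mL+mR=132/17 → advance +1; mR−mL=192/17 → turn +1·90°

0 120/13 8/3 -60/13 412/39 -3 1 S
1 60/17 12 -30/17 162/17 -3 0 E
2 120/41 120/17 -60/41 4500/697 -2 0 N
3 6 30/13 -3 93/13 -2 1 W
4 120/13 8/3 -60/13 412/39 -3 1 S
5 60/17 12 -30/17 162/17 -3 0 E
final -2 0 N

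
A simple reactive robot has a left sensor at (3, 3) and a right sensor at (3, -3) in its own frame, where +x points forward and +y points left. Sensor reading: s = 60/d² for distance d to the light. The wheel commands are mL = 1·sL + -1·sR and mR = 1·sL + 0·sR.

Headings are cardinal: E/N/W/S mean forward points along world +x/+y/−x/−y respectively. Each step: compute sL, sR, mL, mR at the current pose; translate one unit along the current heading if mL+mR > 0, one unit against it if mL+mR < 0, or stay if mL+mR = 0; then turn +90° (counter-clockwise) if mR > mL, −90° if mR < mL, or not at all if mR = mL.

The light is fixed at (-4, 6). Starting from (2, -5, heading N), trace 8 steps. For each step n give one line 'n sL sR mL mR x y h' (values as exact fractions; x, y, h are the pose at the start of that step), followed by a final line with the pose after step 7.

0 60/73 12/29 864/2117 60/73 2 -5 N
1 30/89 30/29 -1800/2581 30/89 2 -4 W
2 60/269 12/37 -1008/9953 60/269 3 -4 S
3 15/41 15/74 495/3034 15/41 3 -5 E
4 60/89 12/37 1152/3293 60/89 4 -5 N
5 30/97 30/37 -1800/3589 30/97 4 -4 W
6 60/313 12/41 -1296/12833 60/313 5 -4 S
7 15/52 3/17 99/884 15/52 5 -5 E
final 6 -5 N

n=0: pose=(2,-5,N); sL=60/73, sR=12/29; mL=864/2117, mR=60/73; mL+mR=2604/2117 → advance +1; mR−mL=12/29 → turn +1·90°
n=1: pose=(2,-4,W); sL=30/89, sR=30/29; mL=-1800/2581, mR=30/89; mL+mR=-930/2581 → advance -1; mR−mL=30/29 → turn +1·90°
n=2: pose=(3,-4,S); sL=60/269, sR=12/37; mL=-1008/9953, mR=60/269; mL+mR=1212/9953 → advance +1; mR−mL=12/37 → turn +1·90°
n=3: pose=(3,-5,E); sL=15/41, sR=15/74; mL=495/3034, mR=15/41; mL+mR=1605/3034 → advance +1; mR−mL=15/74 → turn +1·90°
n=4: pose=(4,-5,N); sL=60/89, sR=12/37; mL=1152/3293, mR=60/89; mL+mR=3372/3293 → advance +1; mR−mL=12/37 → turn +1·90°
n=5: pose=(4,-4,W); sL=30/97, sR=30/37; mL=-1800/3589, mR=30/97; mL+mR=-690/3589 → advance -1; mR−mL=30/37 → turn +1·90°
n=6: pose=(5,-4,S); sL=60/313, sR=12/41; mL=-1296/12833, mR=60/313; mL+mR=1164/12833 → advance +1; mR−mL=12/41 → turn +1·90°
n=7: pose=(5,-5,E); sL=15/52, sR=3/17; mL=99/884, mR=15/52; mL+mR=177/442 → advance +1; mR−mL=3/17 → turn +1·90°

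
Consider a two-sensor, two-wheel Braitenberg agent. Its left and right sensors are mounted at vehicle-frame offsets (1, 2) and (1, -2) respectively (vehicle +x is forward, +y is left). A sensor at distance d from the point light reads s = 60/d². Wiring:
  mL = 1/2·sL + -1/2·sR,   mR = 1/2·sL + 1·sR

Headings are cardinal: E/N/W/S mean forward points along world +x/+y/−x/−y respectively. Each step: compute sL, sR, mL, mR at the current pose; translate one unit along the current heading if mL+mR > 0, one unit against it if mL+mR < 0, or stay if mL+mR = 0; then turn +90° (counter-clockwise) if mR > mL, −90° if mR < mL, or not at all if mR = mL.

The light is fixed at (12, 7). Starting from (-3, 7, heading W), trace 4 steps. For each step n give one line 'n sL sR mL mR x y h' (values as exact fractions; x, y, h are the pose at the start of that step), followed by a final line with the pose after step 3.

0 3/13 3/13 0 9/26 -3 7 W
1 60/197 12/65 768/12805 4314/12805 -4 7 S
2 30/113 10/39 20/4407 1715/4407 -4 6 E
3 60/289 60/169 -3600/48841 22410/48841 -3 6 N
final -3 7 W

n=0: pose=(-3,7,W); sL=3/13, sR=3/13; mL=0, mR=9/26; mL+mR=9/26 → advance +1; mR−mL=9/26 → turn +1·90°
n=1: pose=(-4,7,S); sL=60/197, sR=12/65; mL=768/12805, mR=4314/12805; mL+mR=5082/12805 → advance +1; mR−mL=18/65 → turn +1·90°
n=2: pose=(-4,6,E); sL=30/113, sR=10/39; mL=20/4407, mR=1715/4407; mL+mR=1735/4407 → advance +1; mR−mL=5/13 → turn +1·90°
n=3: pose=(-3,6,N); sL=60/289, sR=60/169; mL=-3600/48841, mR=22410/48841; mL+mR=18810/48841 → advance +1; mR−mL=90/169 → turn +1·90°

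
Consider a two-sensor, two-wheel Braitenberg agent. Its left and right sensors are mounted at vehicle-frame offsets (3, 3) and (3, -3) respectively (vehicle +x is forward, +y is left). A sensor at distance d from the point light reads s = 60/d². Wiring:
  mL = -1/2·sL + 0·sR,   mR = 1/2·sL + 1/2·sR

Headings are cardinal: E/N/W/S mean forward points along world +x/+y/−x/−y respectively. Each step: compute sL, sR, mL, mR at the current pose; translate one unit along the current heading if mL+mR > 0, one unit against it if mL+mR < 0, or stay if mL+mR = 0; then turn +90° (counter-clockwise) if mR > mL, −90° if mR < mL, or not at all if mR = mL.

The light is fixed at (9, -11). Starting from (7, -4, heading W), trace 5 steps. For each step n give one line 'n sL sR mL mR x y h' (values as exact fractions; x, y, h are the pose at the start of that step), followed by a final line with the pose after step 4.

n=0: pose=(7,-4,W); sL=60/41, sR=12/25; mL=-30/41, mR=996/1025; mL+mR=6/25 → advance +1; mR−mL=1746/1025 → turn +1·90°
n=1: pose=(6,-4,S); sL=15/4, sR=15/13; mL=-15/8, mR=255/104; mL+mR=15/26 → advance +1; mR−mL=225/52 → turn +1·90°
n=2: pose=(6,-5,E); sL=20/27, sR=20/3; mL=-10/27, mR=100/27; mL+mR=10/3 → advance +1; mR−mL=110/27 → turn +1·90°
n=3: pose=(7,-5,N); sL=30/53, sR=30/41; mL=-15/53, mR=1410/2173; mL+mR=15/41 → advance +1; mR−mL=2025/2173 → turn +1·90°
n=4: pose=(7,-4,W); sL=60/41, sR=12/25; mL=-30/41, mR=996/1025; mL+mR=6/25 → advance +1; mR−mL=1746/1025 → turn +1·90°

0 60/41 12/25 -30/41 996/1025 7 -4 W
1 15/4 15/13 -15/8 255/104 6 -4 S
2 20/27 20/3 -10/27 100/27 6 -5 E
3 30/53 30/41 -15/53 1410/2173 7 -5 N
4 60/41 12/25 -30/41 996/1025 7 -4 W
final 6 -4 S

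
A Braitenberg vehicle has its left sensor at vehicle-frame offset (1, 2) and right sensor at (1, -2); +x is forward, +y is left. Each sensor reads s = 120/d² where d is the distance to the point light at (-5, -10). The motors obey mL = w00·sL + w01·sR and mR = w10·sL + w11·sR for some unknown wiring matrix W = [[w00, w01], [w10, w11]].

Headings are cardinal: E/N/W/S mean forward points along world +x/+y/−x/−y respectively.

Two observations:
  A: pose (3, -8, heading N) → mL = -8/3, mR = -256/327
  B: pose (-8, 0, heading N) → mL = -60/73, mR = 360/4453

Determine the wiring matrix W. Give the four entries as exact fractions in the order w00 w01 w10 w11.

-1 0 -1/2 1/2

obs A: pose=(3,-8,N) → sL=8/3, sR=120/109, mL=-8/3, mR=-256/327
obs B: pose=(-8,0,N) → sL=60/73, sR=60/61, mL=-60/73, mR=360/4453
sensor matrix S = [[8/3, 120/109], [60/73, 60/61]]; det S = 833920/485377
solve [mL_A; mL_B] = S·[w00; w01] and [mR_A; mR_B] = S·[w10; w11]:
  w00 = -1, w01 = 0, w10 = -1/2, w11 = 1/2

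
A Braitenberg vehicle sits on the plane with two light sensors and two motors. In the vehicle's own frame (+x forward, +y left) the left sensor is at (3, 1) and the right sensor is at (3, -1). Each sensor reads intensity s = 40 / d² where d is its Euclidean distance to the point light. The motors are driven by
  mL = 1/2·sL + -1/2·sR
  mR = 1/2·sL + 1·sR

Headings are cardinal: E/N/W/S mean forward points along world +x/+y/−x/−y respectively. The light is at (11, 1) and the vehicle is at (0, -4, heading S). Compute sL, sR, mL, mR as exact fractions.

10/41 5/26 55/2132 335/1066

left sensor world pos  = (1, -7); dL² = 164
right sensor world pos = (-1, -7); dR² = 208
sL = 40/164 = 10/41
sR = 40/208 = 5/26
mL = 1/2·sL + -1/2·sR = 55/2132
mR = 1/2·sL + 1·sR = 335/1066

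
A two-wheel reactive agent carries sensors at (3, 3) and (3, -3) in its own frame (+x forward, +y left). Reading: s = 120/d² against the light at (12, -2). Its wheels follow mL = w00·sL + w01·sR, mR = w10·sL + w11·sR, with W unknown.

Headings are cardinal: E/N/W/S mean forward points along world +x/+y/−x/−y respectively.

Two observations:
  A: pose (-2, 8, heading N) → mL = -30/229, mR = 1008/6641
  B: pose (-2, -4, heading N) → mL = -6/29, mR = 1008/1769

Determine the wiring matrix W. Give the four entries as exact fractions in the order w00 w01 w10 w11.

-1/2 0 -1 1

obs A: pose=(-2,8,N) → sL=60/229, sR=12/29, mL=-30/229, mR=1008/6641
obs B: pose=(-2,-4,N) → sL=12/29, sR=60/61, mL=-6/29, mR=1008/1769
sensor matrix S = [[60/229, 12/29], [12/29, 60/61]]; det S = 1016064/11747929
solve [mL_A; mL_B] = S·[w00; w01] and [mR_A; mR_B] = S·[w10; w11]:
  w00 = -1/2, w01 = 0, w10 = -1, w11 = 1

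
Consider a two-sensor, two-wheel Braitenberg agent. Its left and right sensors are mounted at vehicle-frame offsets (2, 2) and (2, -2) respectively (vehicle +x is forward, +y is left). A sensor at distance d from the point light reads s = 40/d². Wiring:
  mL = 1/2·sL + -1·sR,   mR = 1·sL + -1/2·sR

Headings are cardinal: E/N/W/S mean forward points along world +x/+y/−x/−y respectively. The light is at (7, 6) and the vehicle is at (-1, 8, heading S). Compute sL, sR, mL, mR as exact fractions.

10/9 2/5 7/45 41/45

left sensor world pos  = (1, 6); dL² = 36
right sensor world pos = (-3, 6); dR² = 100
sL = 40/36 = 10/9
sR = 40/100 = 2/5
mL = 1/2·sL + -1·sR = 7/45
mR = 1·sL + -1/2·sR = 41/45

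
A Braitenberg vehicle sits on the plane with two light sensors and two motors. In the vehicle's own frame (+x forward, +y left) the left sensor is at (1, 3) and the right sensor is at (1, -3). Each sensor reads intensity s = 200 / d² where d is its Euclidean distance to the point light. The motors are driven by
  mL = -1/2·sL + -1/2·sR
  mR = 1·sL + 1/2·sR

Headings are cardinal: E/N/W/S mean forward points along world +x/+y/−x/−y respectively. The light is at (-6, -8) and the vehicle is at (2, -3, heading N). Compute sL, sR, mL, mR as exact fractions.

left sensor world pos  = (-1, -2); dL² = 61
right sensor world pos = (5, -2); dR² = 157
sL = 200/61 = 200/61
sR = 200/157 = 200/157
mL = -1/2·sL + -1/2·sR = -21800/9577
mR = 1·sL + 1/2·sR = 37500/9577

200/61 200/157 -21800/9577 37500/9577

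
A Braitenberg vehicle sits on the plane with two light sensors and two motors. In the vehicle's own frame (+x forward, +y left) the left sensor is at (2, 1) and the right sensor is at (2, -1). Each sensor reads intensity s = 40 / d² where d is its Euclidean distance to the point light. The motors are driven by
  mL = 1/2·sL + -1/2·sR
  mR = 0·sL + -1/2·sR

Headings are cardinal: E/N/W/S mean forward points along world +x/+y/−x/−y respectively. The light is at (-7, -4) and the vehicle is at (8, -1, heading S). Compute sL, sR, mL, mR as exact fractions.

40/257 40/197 -1200/50629 -20/197

left sensor world pos  = (9, -3); dL² = 257
right sensor world pos = (7, -3); dR² = 197
sL = 40/257 = 40/257
sR = 40/197 = 40/197
mL = 1/2·sL + -1/2·sR = -1200/50629
mR = 0·sL + -1/2·sR = -20/197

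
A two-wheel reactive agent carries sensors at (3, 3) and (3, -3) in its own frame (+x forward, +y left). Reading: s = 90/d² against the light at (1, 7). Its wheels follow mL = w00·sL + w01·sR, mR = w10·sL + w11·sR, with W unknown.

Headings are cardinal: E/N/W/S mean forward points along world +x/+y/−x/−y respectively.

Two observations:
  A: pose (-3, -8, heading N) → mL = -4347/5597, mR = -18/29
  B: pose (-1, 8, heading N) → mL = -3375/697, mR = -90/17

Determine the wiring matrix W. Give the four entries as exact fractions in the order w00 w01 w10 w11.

-1 -1/2 0 -1

obs A: pose=(-3,-8,N) → sL=90/193, sR=18/29, mL=-4347/5597, mR=-18/29
obs B: pose=(-1,8,N) → sL=90/41, sR=90/17, mL=-3375/697, mR=-90/17
sensor matrix S = [[90/193, 18/29], [90/41, 90/17]]; det S = 4315680/3901109
solve [mL_A; mL_B] = S·[w00; w01] and [mR_A; mR_B] = S·[w10; w11]:
  w00 = -1, w01 = -1/2, w10 = 0, w11 = -1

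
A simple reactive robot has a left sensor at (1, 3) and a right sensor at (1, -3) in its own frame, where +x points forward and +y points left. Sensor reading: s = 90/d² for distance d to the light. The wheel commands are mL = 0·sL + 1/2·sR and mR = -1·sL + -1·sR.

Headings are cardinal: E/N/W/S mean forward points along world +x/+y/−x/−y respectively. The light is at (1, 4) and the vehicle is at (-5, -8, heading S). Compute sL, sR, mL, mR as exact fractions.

45/89 9/25 9/50 -1926/2225

left sensor world pos  = (-2, -9); dL² = 178
right sensor world pos = (-8, -9); dR² = 250
sL = 90/178 = 45/89
sR = 90/250 = 9/25
mL = 0·sL + 1/2·sR = 9/50
mR = -1·sL + -1·sR = -1926/2225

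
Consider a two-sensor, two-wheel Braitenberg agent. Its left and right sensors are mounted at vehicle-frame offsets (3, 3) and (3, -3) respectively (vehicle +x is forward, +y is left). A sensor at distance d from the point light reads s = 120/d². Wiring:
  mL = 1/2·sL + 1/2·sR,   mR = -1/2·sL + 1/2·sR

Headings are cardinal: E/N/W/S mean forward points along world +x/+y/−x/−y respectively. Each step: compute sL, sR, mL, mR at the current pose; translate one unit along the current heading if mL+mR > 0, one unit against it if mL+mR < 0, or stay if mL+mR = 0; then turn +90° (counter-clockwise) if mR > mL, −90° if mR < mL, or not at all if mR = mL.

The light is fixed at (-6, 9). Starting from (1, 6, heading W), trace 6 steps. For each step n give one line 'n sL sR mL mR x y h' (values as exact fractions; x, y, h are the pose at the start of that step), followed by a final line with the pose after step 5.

n=0: pose=(1,6,W); sL=30/13, sR=15/2; mL=255/52, mR=135/52; mL+mR=15/2 → advance +1; mR−mL=-30/13 → turn -1·90°
n=1: pose=(0,6,N); sL=40/3, sR=40/27; mL=200/27, mR=-160/27; mL+mR=40/27 → advance +1; mR−mL=-40/3 → turn -1·90°
n=2: pose=(0,7,E); sL=60/41, sR=60/53; mL=2820/2173, mR=-360/2173; mL+mR=60/53 → advance +1; mR−mL=-60/41 → turn -1·90°
n=3: pose=(1,7,S); sL=24/25, sR=120/41; mL=1992/1025, mR=1008/1025; mL+mR=120/41 → advance +1; mR−mL=-24/25 → turn -1·90°
n=4: pose=(1,6,W); sL=30/13, sR=15/2; mL=255/52, mR=135/52; mL+mR=15/2 → advance +1; mR−mL=-30/13 → turn -1·90°
n=5: pose=(0,6,N); sL=40/3, sR=40/27; mL=200/27, mR=-160/27; mL+mR=40/27 → advance +1; mR−mL=-40/3 → turn -1·90°

0 30/13 15/2 255/52 135/52 1 6 W
1 40/3 40/27 200/27 -160/27 0 6 N
2 60/41 60/53 2820/2173 -360/2173 0 7 E
3 24/25 120/41 1992/1025 1008/1025 1 7 S
4 30/13 15/2 255/52 135/52 1 6 W
5 40/3 40/27 200/27 -160/27 0 6 N
final 0 7 E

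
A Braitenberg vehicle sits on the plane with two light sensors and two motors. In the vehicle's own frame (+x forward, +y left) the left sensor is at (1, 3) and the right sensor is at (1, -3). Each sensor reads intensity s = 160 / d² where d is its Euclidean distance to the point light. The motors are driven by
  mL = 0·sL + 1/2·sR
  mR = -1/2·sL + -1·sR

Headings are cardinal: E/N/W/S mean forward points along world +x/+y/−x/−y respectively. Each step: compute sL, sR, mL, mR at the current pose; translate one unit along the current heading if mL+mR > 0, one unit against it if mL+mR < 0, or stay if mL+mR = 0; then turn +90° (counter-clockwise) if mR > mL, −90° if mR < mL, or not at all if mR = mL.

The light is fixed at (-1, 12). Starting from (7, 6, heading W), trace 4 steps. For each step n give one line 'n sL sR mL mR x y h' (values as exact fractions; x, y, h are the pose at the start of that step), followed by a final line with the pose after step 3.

n=0: pose=(7,6,W); sL=16/13, sR=80/29; mL=40/29, mR=-1272/377; mL+mR=-752/377 → advance -1; mR−mL=-1792/377 → turn -1·90°
n=1: pose=(8,6,N); sL=160/61, sR=160/169; mL=80/169, mR=-23280/10309; mL+mR=-18400/10309 → advance -1; mR−mL=-28160/10309 → turn -1·90°
n=2: pose=(8,5,E); sL=40/29, sR=4/5; mL=2/5, mR=-216/145; mL+mR=-158/145 → advance -1; mR−mL=-274/145 → turn -1·90°
n=3: pose=(7,5,S); sL=32/37, sR=160/89; mL=80/89, mR=-7344/3293; mL+mR=-4384/3293 → advance -1; mR−mL=-10304/3293 → turn -1·90°

0 16/13 80/29 40/29 -1272/377 7 6 W
1 160/61 160/169 80/169 -23280/10309 8 6 N
2 40/29 4/5 2/5 -216/145 8 5 E
3 32/37 160/89 80/89 -7344/3293 7 5 S
final 7 6 W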